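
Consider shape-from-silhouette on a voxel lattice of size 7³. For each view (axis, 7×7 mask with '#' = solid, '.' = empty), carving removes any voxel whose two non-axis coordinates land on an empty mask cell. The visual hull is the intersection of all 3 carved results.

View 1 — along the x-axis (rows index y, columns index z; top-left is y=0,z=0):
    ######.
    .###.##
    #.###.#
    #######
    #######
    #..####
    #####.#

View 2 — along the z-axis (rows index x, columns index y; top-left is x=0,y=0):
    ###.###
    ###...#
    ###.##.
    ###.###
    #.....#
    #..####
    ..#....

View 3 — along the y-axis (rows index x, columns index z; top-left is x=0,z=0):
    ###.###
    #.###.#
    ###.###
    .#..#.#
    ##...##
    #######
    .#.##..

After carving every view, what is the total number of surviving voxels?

full grid |V| = 343
  1. axis=0 (YZ plane), |mask|=41  ⇒  voxels=287
  2. axis=2 (XY plane), |mask|=29  ⇒  voxels=166
  3. axis=1 (XZ plane), |mask|=34  ⇒  voxels=121

121 voxels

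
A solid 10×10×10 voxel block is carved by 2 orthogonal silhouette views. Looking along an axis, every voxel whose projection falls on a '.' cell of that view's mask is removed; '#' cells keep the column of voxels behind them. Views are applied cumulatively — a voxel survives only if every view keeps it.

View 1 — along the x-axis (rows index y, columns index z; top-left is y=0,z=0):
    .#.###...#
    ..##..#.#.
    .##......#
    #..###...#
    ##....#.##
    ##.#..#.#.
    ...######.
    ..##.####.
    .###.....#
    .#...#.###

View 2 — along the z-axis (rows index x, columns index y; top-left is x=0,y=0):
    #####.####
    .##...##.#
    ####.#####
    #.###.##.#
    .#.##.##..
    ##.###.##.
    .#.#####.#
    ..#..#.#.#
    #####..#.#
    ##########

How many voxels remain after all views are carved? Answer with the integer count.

voxel count = 341

full grid |V| = 1000
[1] x-view keeps 48 columns → grid now 480
[2] z-view keeps 70 columns → grid now 341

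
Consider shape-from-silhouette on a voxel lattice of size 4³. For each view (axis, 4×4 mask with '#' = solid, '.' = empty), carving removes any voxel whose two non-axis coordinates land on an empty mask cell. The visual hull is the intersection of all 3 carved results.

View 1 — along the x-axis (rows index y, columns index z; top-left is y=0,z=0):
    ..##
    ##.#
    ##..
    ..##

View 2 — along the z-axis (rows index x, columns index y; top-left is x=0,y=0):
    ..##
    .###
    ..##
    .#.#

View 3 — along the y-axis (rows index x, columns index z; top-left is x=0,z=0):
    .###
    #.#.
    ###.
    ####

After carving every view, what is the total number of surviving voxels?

|visual hull| = 14

start: 4×4×4 = 64 voxels
  1. axis=0 (YZ plane), |mask|=9  ⇒  voxels=36
  2. axis=2 (XY plane), |mask|=9  ⇒  voxels=20
  3. axis=1 (XZ plane), |mask|=12  ⇒  voxels=14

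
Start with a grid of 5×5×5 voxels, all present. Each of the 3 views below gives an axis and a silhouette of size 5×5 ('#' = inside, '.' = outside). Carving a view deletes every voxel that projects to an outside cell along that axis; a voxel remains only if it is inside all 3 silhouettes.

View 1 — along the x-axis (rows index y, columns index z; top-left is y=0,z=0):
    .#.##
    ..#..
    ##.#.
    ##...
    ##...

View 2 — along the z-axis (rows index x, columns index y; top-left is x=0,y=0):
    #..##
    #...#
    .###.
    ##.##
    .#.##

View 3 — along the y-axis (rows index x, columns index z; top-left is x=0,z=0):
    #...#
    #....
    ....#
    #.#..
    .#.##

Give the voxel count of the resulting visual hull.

full grid |V| = 125
step 1: project along x, AND mask (11/25) → |grid| = 55
step 2: project along z, AND mask (15/25) → |grid| = 31
step 3: project along y, AND mask (9/25) → |grid| = 9

|visual hull| = 9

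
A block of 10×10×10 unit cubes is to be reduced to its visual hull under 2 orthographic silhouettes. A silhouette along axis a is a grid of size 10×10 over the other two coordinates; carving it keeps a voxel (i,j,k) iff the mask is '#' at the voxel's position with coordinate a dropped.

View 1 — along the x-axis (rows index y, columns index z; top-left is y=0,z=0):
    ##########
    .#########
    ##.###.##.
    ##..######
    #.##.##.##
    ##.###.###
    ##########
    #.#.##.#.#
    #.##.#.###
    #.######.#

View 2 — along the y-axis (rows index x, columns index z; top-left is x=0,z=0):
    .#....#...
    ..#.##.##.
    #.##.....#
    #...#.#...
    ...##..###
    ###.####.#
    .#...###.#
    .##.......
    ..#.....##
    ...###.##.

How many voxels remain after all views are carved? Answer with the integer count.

before carving: 1000 voxels (10×10×10)
V1 x: intersect with YZ mask (80 set) -- 800 left
V2 y: intersect with XZ mask (42 set) -- 336 left

|visual hull| = 336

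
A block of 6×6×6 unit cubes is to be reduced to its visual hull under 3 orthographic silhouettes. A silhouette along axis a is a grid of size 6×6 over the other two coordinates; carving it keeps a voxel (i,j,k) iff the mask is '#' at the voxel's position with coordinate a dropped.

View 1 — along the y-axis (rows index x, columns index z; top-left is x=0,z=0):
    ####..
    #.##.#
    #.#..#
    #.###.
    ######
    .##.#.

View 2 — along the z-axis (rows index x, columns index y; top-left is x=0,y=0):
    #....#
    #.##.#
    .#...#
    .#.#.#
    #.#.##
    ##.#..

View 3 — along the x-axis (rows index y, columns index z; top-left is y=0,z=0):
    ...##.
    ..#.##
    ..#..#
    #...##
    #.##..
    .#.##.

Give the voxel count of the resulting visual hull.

full grid |V| = 216
after view 1 [y-axis, 24 of 36 cells solid] → remaining = 144
after view 2 [z-axis, 18 of 36 cells solid] → remaining = 75
after view 3 [x-axis, 16 of 36 cells solid] → remaining = 31

|visual hull| = 31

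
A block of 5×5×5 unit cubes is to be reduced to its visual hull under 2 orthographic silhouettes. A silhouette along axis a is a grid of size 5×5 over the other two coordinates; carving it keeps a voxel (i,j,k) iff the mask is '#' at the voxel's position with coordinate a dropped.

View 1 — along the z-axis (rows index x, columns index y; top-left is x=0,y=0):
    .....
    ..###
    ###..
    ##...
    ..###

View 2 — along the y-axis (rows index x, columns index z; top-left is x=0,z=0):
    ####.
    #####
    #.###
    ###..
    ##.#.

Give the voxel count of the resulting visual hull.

|visual hull| = 42

before carving: 125 voxels (5×5×5)
after view 1 [z-axis, 11 of 25 cells solid] → remaining = 55
after view 2 [y-axis, 19 of 25 cells solid] → remaining = 42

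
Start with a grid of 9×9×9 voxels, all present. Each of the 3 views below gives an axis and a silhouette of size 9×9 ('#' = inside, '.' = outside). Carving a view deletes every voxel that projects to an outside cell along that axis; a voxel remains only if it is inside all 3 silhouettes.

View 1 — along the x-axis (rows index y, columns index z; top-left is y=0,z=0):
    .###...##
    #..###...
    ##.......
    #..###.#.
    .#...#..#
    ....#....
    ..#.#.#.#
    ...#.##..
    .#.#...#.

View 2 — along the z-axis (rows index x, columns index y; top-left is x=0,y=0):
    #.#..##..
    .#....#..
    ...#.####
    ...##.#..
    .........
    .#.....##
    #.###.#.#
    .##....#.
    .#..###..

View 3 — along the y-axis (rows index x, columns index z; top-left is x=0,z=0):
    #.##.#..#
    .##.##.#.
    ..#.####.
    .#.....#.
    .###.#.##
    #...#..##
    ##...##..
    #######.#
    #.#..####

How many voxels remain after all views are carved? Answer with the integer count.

voxel count = 50

start: 9×9×9 = 729 voxels
[1] x-view keeps 30 columns → grid now 270
[2] z-view keeps 30 columns → grid now 101
[3] y-view keeps 45 columns → grid now 50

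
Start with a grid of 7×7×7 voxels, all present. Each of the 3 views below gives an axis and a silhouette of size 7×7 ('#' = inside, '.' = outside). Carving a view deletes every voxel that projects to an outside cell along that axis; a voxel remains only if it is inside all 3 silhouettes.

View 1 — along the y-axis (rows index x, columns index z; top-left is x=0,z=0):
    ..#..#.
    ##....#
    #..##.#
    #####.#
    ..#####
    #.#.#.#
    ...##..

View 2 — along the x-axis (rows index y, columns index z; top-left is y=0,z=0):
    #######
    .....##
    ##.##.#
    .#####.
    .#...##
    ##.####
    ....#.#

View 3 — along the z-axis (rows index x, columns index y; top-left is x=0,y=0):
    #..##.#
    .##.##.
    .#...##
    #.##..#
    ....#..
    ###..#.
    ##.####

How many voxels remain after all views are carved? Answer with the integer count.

voxel count = 58

start: 7×7×7 = 343 voxels
carve view 1 (along y, XZ-mask fill 26/49): 182 voxels remain
carve view 2 (along x, YZ-mask fill 30/49): 111 voxels remain
carve view 3 (along z, XY-mask fill 26/49): 58 voxels remain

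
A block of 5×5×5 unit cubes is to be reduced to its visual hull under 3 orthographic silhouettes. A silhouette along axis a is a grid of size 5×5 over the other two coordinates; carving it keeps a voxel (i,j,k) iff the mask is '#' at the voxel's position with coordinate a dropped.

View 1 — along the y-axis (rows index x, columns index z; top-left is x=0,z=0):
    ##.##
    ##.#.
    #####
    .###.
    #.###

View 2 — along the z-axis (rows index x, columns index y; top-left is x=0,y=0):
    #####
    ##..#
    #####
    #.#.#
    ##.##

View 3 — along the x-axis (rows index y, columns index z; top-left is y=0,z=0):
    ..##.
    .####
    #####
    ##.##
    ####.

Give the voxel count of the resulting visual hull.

59 voxels

full grid |V| = 125
[1] y-view keeps 19 columns → grid now 95
[2] z-view keeps 20 columns → grid now 79
[3] x-view keeps 19 columns → grid now 59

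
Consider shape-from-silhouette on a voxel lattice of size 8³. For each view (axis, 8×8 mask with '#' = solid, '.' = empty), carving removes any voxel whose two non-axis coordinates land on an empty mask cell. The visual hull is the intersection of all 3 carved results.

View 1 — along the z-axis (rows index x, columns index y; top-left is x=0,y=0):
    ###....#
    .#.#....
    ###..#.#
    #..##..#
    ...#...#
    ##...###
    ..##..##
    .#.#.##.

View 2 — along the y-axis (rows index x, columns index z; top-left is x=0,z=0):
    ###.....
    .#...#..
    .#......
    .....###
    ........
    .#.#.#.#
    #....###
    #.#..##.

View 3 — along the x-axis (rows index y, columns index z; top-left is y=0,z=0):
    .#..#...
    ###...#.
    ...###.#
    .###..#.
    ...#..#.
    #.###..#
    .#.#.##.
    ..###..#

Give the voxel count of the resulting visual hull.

36 voxels

start: 8×8×8 = 512 voxels
carve view 1 (along z, XY-mask fill 30/64): 240 voxels remain
carve view 2 (along y, XZ-mask fill 21/64): 85 voxels remain
carve view 3 (along x, YZ-mask fill 29/64): 36 voxels remain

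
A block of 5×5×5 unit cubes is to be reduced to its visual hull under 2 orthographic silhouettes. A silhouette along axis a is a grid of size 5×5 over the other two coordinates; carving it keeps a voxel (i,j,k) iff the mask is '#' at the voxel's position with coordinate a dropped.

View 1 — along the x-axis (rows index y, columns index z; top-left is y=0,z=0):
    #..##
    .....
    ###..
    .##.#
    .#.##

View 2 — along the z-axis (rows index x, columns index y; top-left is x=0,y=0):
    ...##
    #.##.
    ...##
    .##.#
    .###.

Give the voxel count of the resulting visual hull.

voxel count = 33

initial block: 5^3 = 125
after view 1 [x-axis, 12 of 25 cells solid] → remaining = 60
after view 2 [z-axis, 13 of 25 cells solid] → remaining = 33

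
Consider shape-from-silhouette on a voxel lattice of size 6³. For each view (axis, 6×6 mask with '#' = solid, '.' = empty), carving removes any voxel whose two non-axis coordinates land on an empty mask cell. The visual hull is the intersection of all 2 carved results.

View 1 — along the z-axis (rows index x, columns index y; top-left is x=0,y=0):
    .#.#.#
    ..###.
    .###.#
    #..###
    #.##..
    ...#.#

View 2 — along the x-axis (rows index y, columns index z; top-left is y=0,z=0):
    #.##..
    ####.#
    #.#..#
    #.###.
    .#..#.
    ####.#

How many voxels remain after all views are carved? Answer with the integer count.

full grid |V| = 216
[1] z-view keeps 19 columns → grid now 114
[2] x-view keeps 22 columns → grid now 73

73 voxels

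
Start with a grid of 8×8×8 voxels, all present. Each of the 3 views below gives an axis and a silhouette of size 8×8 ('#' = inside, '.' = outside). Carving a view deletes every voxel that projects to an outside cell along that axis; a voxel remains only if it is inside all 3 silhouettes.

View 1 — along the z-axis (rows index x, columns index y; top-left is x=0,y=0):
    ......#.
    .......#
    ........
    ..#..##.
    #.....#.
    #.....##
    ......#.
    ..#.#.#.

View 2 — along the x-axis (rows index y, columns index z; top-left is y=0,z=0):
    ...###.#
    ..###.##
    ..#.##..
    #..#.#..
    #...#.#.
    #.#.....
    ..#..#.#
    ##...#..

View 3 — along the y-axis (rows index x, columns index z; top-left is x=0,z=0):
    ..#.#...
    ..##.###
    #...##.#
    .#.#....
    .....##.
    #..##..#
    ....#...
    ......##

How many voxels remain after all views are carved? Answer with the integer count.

|visual hull| = 11

initial block: 8^3 = 512
V1 z: intersect with XY mask (14 set) -- 112 left
V2 x: intersect with YZ mask (26 set) -- 43 left
V3 y: intersect with XZ mask (22 set) -- 11 left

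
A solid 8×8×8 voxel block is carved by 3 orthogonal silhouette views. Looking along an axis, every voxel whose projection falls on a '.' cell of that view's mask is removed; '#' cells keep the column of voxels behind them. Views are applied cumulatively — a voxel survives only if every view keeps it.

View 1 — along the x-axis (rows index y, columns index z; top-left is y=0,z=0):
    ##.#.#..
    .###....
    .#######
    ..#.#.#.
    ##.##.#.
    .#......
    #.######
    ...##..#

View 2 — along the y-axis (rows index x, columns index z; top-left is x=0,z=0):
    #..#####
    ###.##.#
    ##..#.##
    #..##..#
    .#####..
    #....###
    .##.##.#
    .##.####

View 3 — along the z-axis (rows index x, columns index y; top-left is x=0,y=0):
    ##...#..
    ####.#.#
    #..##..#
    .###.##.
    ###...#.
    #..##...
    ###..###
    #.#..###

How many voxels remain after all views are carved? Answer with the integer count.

full grid |V| = 512
  1. axis=0 (YZ plane), |mask|=33  ⇒  voxels=264
  2. axis=1 (XZ plane), |mask|=41  ⇒  voxels=164
  3. axis=2 (XY plane), |mask|=36  ⇒  voxels=90

90 voxels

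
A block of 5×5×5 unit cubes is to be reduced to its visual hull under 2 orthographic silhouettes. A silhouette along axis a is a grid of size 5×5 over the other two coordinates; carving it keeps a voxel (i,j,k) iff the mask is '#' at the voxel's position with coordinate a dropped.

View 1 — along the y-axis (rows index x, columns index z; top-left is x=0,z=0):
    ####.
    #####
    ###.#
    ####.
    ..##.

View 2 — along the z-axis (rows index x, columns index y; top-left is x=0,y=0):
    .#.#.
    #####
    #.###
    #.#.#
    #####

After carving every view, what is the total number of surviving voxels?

full grid |V| = 125
  1. axis=1 (XZ plane), |mask|=19  ⇒  voxels=95
  2. axis=2 (XY plane), |mask|=19  ⇒  voxels=71

71 voxels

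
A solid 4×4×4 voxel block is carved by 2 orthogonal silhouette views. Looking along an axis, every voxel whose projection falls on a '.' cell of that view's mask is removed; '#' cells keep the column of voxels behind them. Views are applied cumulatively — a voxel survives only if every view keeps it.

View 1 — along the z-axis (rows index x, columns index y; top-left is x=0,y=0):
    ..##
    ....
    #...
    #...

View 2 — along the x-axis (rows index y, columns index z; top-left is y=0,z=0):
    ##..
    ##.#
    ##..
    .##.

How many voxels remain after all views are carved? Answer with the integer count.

|visual hull| = 8

start: 4×4×4 = 64 voxels
step 1: project along z, AND mask (4/16) → |grid| = 16
step 2: project along x, AND mask (9/16) → |grid| = 8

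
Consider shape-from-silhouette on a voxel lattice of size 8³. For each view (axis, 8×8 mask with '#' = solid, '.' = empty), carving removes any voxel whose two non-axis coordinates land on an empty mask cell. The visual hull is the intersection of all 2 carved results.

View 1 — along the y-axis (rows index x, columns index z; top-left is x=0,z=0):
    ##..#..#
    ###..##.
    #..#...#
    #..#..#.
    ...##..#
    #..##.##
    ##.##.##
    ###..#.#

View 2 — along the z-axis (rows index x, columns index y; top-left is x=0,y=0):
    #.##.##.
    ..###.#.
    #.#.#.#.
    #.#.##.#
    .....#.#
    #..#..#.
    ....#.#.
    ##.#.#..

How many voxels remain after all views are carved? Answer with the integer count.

start: 8×8×8 = 512 voxels
  1. axis=1 (XZ plane), |mask|=34  ⇒  voxels=272
  2. axis=2 (XY plane), |mask|=29  ⇒  voxels=120

120 voxels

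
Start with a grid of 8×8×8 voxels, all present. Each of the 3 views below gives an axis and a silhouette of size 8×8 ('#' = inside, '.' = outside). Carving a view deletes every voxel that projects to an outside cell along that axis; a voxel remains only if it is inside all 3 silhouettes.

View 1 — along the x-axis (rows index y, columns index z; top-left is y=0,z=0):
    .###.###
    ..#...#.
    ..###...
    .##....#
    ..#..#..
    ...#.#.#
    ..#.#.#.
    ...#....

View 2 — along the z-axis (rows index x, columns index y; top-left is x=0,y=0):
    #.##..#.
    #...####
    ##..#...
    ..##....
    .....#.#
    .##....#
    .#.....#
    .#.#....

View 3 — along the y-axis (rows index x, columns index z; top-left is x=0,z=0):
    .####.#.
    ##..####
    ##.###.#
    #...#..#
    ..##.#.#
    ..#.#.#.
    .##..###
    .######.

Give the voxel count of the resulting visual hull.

remaining voxels: 42

initial block: 8^3 = 512
V1 x: intersect with YZ mask (23 set) -- 184 left
V2 z: intersect with XY mask (23 set) -- 64 left
V3 y: intersect with XZ mask (38 set) -- 42 left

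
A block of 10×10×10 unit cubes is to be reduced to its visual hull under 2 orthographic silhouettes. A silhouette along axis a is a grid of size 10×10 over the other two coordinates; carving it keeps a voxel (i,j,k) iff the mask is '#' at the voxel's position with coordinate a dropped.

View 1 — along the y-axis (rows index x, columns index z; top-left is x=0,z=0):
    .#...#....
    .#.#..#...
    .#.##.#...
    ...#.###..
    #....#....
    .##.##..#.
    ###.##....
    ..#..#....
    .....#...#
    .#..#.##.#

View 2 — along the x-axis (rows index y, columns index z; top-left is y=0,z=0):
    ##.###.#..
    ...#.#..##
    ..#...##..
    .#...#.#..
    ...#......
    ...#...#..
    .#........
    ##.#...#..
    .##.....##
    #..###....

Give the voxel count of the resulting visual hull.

116 voxels

initial block: 10^3 = 1000
  1. axis=1 (XZ plane), |mask|=34  ⇒  voxels=340
  2. axis=0 (YZ plane), |mask|=32  ⇒  voxels=116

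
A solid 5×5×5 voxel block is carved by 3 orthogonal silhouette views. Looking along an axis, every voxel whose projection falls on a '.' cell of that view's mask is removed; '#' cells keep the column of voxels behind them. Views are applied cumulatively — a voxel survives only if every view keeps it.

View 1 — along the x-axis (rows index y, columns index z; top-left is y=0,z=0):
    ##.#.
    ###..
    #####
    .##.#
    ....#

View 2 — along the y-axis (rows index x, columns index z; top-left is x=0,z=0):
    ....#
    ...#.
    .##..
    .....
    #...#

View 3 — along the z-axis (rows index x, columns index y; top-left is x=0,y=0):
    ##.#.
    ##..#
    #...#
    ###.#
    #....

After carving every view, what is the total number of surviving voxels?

remaining voxels: 4

before carving: 125 voxels (5×5×5)
[1] x-view keeps 15 columns → grid now 75
[2] y-view keeps 6 columns → grid now 18
[3] z-view keeps 13 columns → grid now 4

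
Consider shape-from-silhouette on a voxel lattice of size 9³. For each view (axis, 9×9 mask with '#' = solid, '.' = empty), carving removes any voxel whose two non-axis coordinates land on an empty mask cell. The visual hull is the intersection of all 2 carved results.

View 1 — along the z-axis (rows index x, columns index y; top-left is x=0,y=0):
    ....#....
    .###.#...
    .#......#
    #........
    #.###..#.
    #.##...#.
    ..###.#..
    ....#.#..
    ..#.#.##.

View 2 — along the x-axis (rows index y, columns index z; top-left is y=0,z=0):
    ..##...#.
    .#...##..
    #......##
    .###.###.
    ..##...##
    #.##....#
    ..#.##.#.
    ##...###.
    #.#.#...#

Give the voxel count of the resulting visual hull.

initial block: 9^3 = 729
  1. axis=2 (XY plane), |mask|=27  ⇒  voxels=243
  2. axis=0 (YZ plane), |mask|=36  ⇒  voxels=109

voxel count = 109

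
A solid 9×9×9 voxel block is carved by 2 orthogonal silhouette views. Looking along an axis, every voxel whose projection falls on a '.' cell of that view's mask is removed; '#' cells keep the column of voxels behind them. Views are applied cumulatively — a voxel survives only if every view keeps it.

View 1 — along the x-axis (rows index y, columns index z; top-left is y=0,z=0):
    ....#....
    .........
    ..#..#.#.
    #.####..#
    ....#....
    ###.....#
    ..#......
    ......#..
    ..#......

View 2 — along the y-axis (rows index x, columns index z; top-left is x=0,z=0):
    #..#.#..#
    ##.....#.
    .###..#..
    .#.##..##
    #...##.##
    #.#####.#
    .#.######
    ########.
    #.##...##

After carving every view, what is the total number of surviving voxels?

voxel count = 91

full grid |V| = 729
V1 x: intersect with YZ mask (18 set) -- 162 left
V2 y: intersect with XZ mask (48 set) -- 91 left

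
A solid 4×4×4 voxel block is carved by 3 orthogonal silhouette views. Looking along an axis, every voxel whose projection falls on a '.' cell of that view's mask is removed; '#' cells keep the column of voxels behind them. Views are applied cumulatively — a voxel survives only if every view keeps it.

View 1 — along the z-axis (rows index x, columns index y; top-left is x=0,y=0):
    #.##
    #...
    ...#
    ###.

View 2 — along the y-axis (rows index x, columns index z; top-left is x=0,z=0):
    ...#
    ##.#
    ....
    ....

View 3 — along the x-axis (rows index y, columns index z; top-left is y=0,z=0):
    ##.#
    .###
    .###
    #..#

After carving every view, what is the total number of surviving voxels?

6 voxels

start: 4×4×4 = 64 voxels
[1] z-view keeps 8 columns → grid now 32
[2] y-view keeps 4 columns → grid now 6
[3] x-view keeps 11 columns → grid now 6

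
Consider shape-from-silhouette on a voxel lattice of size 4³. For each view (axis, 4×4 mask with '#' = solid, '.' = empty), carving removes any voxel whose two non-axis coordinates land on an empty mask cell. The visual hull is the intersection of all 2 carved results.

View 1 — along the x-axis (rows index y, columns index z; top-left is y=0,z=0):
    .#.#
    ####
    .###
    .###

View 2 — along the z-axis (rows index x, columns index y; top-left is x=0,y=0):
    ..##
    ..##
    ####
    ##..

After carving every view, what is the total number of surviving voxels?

voxel count = 30

initial block: 4^3 = 64
[1] x-view keeps 12 columns → grid now 48
[2] z-view keeps 10 columns → grid now 30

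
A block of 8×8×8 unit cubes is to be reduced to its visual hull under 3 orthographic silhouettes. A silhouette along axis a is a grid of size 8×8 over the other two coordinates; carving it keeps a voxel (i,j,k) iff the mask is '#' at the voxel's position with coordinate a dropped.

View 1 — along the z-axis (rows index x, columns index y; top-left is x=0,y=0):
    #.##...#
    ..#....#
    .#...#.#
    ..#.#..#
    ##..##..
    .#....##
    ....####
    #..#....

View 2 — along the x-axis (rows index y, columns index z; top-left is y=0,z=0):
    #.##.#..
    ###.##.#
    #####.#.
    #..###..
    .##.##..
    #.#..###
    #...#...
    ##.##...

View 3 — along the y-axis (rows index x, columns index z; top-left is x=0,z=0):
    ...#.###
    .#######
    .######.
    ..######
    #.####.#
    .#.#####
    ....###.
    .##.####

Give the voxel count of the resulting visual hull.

before carving: 512 voxels (8×8×8)
after view 1 [z-axis, 25 of 64 cells solid] → remaining = 200
after view 2 [x-axis, 35 of 64 cells solid] → remaining = 111
after view 3 [y-axis, 44 of 64 cells solid] → remaining = 68

voxel count = 68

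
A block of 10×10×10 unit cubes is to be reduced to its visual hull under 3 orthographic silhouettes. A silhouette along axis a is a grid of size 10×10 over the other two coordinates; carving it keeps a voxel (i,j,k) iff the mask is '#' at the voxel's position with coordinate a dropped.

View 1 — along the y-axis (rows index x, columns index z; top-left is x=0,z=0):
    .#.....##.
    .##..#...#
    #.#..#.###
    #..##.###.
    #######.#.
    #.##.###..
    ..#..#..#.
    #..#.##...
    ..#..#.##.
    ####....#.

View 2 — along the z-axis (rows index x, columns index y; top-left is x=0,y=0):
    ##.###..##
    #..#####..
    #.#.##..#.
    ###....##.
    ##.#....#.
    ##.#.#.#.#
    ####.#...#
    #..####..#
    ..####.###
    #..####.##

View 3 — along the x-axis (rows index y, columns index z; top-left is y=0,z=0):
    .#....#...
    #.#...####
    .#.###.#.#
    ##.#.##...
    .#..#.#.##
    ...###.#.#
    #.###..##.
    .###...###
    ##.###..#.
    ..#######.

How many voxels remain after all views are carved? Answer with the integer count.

start: 10×10×10 = 1000 voxels
  1. axis=1 (XZ plane), |mask|=49  ⇒  voxels=490
  2. axis=2 (XY plane), |mask|=59  ⇒  voxels=278
  3. axis=0 (YZ plane), |mask|=54  ⇒  voxels=139

139 voxels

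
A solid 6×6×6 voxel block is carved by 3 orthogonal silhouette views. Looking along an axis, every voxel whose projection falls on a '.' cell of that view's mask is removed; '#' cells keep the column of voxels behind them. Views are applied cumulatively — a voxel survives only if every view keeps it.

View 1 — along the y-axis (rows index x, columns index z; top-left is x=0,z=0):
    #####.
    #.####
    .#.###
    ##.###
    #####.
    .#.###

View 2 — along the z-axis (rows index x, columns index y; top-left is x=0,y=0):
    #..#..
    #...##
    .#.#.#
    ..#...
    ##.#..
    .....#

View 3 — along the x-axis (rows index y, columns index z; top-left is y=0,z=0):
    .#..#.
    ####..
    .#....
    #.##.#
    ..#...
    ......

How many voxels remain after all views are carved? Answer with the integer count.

21 voxels

initial block: 6^3 = 216
carve view 1 (along y, XZ-mask fill 28/36): 168 voxels remain
carve view 2 (along z, XY-mask fill 13/36): 61 voxels remain
carve view 3 (along x, YZ-mask fill 12/36): 21 voxels remain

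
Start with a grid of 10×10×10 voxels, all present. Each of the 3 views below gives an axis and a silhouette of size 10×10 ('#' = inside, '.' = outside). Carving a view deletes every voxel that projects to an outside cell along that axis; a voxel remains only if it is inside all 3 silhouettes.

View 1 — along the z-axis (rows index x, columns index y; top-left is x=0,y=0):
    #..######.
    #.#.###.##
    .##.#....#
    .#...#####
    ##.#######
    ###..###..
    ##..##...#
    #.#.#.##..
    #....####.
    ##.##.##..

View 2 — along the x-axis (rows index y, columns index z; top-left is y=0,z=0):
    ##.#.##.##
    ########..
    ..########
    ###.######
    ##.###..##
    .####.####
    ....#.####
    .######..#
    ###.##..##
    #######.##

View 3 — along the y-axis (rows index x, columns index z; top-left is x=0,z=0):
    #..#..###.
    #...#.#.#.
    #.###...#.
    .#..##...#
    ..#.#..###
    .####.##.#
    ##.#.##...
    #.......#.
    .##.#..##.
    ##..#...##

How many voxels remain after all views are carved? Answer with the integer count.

215 voxels

before carving: 1000 voxels (10×10×10)
step 1: project along z, AND mask (60/100) → |grid| = 600
step 2: project along x, AND mask (75/100) → |grid| = 437
step 3: project along y, AND mask (47/100) → |grid| = 215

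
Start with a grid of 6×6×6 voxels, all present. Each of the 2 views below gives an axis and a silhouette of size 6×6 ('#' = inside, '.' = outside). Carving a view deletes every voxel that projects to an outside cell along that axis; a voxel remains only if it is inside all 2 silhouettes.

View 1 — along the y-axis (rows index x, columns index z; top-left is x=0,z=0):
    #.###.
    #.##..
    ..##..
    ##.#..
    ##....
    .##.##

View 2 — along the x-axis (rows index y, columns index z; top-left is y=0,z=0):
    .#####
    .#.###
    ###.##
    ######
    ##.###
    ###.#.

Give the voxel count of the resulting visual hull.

start: 6×6×6 = 216 voxels
carve view 1 (along y, XZ-mask fill 18/36): 108 voxels remain
carve view 2 (along x, YZ-mask fill 29/36): 83 voxels remain

|visual hull| = 83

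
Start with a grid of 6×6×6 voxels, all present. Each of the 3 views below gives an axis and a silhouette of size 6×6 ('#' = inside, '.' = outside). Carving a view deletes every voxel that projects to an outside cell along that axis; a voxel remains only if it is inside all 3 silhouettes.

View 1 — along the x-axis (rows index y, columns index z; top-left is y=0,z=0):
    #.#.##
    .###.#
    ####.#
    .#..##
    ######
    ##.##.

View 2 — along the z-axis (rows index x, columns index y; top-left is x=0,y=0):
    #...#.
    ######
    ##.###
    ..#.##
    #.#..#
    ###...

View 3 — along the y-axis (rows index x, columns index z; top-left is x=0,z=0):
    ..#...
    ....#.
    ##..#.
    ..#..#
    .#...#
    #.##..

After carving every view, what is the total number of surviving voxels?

|visual hull| = 32

initial block: 6^3 = 216
  1. axis=0 (YZ plane), |mask|=26  ⇒  voxels=156
  2. axis=2 (XY plane), |mask|=22  ⇒  voxels=98
  3. axis=1 (XZ plane), |mask|=12  ⇒  voxels=32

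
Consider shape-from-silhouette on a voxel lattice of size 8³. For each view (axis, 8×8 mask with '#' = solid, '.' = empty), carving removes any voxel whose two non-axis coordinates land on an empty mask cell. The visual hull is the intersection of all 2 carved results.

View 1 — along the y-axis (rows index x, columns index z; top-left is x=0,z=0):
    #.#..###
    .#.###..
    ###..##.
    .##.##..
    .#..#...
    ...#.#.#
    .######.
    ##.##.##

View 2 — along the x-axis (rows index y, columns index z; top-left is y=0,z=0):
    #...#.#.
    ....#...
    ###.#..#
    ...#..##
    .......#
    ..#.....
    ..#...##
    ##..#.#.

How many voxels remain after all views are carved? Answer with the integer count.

full grid |V| = 512
carve view 1 (along y, XZ-mask fill 35/64): 280 voxels remain
carve view 2 (along x, YZ-mask fill 21/64): 85 voxels remain

voxel count = 85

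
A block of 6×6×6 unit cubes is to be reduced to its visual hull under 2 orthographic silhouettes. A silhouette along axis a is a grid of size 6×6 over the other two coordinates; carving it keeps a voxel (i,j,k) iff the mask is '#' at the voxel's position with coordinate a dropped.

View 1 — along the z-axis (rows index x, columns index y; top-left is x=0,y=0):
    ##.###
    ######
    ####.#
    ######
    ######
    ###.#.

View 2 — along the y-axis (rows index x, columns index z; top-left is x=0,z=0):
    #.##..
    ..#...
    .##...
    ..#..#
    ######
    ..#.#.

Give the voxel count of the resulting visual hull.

full grid |V| = 216
carve view 1 (along z, XY-mask fill 32/36): 192 voxels remain
carve view 2 (along y, XZ-mask fill 16/36): 87 voxels remain

|visual hull| = 87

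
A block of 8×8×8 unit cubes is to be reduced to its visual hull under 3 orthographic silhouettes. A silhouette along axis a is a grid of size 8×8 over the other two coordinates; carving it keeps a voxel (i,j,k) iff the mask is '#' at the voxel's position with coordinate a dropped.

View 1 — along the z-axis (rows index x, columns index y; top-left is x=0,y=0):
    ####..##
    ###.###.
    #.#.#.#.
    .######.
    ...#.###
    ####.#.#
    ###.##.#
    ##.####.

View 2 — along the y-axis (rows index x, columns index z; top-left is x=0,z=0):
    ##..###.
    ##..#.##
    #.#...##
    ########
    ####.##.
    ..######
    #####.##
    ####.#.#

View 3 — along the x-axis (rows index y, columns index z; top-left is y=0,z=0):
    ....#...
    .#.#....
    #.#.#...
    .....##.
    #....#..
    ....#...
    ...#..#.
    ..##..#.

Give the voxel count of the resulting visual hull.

|visual hull| = 65

start: 8×8×8 = 512 voxels
step 1: project along z, AND mask (44/64) → |grid| = 352
step 2: project along y, AND mask (47/64) → |grid| = 262
step 3: project along x, AND mask (16/64) → |grid| = 65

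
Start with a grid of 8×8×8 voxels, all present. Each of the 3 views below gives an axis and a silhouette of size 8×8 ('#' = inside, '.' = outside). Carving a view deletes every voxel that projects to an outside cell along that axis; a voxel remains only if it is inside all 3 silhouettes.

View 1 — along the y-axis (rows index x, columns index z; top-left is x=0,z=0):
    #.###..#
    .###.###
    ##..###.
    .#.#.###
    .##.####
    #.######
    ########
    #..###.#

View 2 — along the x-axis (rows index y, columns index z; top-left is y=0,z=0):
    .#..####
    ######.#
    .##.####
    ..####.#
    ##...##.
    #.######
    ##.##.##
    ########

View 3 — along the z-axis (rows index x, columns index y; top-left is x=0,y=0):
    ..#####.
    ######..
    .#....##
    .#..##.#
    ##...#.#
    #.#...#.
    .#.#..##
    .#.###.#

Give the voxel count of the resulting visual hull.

full grid |V| = 512
  1. axis=1 (XZ plane), |mask|=47  ⇒  voxels=376
  2. axis=0 (YZ plane), |mask|=48  ⇒  voxels=286
  3. axis=2 (XY plane), |mask|=34  ⇒  voxels=154

|visual hull| = 154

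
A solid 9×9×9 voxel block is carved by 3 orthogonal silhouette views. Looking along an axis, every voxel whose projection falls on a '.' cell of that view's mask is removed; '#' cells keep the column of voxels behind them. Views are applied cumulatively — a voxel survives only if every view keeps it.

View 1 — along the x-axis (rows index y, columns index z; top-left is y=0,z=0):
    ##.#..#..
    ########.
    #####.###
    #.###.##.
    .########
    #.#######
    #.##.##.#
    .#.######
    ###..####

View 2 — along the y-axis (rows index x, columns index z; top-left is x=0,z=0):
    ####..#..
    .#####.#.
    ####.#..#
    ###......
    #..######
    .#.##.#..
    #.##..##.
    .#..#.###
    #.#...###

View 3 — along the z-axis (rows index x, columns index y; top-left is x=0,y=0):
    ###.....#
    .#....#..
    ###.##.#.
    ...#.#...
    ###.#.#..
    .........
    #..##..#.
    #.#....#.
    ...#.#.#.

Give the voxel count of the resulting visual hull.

voxel count = 123

initial block: 9^3 = 729
[1] x-view keeps 62 columns → grid now 558
[2] y-view keeps 46 columns → grid now 323
[3] z-view keeps 29 columns → grid now 123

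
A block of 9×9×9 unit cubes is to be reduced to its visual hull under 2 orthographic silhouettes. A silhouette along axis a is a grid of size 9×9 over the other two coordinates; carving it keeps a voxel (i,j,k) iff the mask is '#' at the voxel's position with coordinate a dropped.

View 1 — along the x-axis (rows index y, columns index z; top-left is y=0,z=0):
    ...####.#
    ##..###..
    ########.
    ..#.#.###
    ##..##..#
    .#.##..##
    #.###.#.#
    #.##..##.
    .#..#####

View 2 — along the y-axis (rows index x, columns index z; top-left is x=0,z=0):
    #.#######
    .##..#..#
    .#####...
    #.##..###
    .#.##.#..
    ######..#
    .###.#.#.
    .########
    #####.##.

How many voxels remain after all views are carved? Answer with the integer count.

295 voxels

before carving: 729 voxels (9×9×9)
  1. axis=0 (YZ plane), |mask|=50  ⇒  voxels=450
  2. axis=1 (XZ plane), |mask|=54  ⇒  voxels=295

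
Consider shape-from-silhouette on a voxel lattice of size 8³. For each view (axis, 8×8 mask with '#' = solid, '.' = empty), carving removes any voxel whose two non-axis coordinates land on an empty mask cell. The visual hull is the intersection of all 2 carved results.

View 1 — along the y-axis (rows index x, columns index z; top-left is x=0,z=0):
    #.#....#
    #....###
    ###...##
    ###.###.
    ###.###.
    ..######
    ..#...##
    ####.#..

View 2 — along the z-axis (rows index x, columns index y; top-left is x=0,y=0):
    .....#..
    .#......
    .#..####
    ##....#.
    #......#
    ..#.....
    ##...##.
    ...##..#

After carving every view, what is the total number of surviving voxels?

initial block: 8^3 = 512
V1 y: intersect with XZ mask (38 set) -- 304 left
V2 z: intersect with XY mask (20 set) -- 95 left

remaining voxels: 95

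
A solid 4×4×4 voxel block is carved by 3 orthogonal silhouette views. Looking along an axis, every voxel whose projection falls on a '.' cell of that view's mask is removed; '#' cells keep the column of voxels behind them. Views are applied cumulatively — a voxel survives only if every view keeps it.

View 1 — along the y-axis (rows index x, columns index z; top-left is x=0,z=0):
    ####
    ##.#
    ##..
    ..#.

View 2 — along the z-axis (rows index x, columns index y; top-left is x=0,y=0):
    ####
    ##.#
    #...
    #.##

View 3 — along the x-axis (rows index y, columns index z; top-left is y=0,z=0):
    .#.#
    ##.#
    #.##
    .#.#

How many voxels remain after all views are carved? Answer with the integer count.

remaining voxels: 19

initial block: 4^3 = 64
after view 1 [y-axis, 10 of 16 cells solid] → remaining = 40
after view 2 [z-axis, 11 of 16 cells solid] → remaining = 30
after view 3 [x-axis, 10 of 16 cells solid] → remaining = 19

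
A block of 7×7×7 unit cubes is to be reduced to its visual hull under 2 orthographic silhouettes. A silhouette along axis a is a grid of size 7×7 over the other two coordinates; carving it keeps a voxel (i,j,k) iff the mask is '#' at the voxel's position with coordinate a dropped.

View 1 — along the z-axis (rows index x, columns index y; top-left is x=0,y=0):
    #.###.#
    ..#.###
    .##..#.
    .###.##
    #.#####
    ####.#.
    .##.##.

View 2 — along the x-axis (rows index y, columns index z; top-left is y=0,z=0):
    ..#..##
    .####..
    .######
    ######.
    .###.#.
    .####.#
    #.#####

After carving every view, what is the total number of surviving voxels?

start: 7×7×7 = 343 voxels
after view 1 [z-axis, 32 of 49 cells solid] → remaining = 224
after view 2 [x-axis, 34 of 49 cells solid] → remaining = 161

voxel count = 161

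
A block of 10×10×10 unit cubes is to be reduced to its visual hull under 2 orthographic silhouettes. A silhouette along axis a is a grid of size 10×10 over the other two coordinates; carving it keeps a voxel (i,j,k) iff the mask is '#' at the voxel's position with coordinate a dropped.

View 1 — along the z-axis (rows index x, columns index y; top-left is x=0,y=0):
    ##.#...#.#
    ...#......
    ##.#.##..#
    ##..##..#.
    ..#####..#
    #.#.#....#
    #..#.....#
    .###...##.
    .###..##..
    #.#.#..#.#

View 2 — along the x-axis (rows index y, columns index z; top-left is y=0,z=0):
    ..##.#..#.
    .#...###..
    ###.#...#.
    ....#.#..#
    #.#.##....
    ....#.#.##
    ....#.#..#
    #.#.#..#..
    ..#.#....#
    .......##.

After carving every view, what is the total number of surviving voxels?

161 voxels

start: 10×10×10 = 1000 voxels
[1] z-view keeps 45 columns → grid now 450
[2] x-view keeps 36 columns → grid now 161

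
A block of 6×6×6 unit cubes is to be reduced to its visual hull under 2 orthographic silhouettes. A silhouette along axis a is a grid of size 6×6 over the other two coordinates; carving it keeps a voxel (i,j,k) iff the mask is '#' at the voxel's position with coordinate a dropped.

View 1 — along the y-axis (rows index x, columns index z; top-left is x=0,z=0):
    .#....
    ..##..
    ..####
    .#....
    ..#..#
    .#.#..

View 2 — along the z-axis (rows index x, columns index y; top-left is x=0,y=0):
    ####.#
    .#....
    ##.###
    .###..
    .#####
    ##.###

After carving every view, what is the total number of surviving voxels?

|visual hull| = 50

full grid |V| = 216
  1. axis=1 (XZ plane), |mask|=12  ⇒  voxels=72
  2. axis=2 (XY plane), |mask|=24  ⇒  voxels=50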